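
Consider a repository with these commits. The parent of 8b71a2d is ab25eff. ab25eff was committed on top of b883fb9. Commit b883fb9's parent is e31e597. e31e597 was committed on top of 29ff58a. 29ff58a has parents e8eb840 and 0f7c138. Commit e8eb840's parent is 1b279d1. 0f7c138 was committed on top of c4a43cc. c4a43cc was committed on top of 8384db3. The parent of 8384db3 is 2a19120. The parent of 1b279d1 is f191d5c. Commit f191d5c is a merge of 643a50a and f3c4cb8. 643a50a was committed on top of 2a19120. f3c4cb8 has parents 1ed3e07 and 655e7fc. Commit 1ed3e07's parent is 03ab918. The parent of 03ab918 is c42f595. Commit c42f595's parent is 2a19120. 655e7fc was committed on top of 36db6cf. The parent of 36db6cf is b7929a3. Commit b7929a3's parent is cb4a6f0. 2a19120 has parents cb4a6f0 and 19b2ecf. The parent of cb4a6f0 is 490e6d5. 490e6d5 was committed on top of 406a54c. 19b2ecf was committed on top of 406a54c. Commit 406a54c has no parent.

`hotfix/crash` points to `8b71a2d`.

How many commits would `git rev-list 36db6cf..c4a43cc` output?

Reachable from c4a43cc: {19b2ecf, 2a19120, 406a54c, 490e6d5, 8384db3, c4a43cc, cb4a6f0}.
Reachable from 36db6cf: {36db6cf, 406a54c, 490e6d5, b7929a3, cb4a6f0}.
In c4a43cc's history but not 36db6cf's: {19b2ecf, 2a19120, 8384db3, c4a43cc} — 4 commits.

4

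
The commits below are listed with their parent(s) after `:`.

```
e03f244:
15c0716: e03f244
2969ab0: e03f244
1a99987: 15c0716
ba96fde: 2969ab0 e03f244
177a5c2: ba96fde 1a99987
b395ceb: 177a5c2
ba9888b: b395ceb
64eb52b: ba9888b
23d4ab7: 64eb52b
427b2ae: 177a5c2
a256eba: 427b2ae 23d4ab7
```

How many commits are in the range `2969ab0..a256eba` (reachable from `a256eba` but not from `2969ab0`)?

Reachable from a256eba: {15c0716, 177a5c2, 1a99987, 23d4ab7, 2969ab0, 427b2ae, 64eb52b, a256eba, b395ceb, ba96fde, ba9888b, e03f244}.
Reachable from 2969ab0: {2969ab0, e03f244}.
In a256eba's history but not 2969ab0's: {15c0716, 177a5c2, 1a99987, 23d4ab7, 427b2ae, 64eb52b, a256eba, b395ceb, ba96fde, ba9888b} — 10 commits.

10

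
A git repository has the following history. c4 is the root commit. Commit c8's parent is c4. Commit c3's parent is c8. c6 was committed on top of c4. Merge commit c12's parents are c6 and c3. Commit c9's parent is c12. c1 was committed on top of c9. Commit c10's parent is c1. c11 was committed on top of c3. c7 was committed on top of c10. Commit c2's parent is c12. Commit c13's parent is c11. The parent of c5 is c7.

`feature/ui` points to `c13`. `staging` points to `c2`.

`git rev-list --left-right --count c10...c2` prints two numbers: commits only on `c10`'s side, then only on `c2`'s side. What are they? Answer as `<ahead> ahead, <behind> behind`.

Reachable from c10: {c1, c10, c12, c3, c4, c6, c8, c9}.
Reachable from c2: {c12, c2, c3, c4, c6, c8}.
Only in c10's history (ahead): {c1, c10, c9} — 3.
Only in c2's history (behind): {c2} — 1.

3 ahead, 1 behind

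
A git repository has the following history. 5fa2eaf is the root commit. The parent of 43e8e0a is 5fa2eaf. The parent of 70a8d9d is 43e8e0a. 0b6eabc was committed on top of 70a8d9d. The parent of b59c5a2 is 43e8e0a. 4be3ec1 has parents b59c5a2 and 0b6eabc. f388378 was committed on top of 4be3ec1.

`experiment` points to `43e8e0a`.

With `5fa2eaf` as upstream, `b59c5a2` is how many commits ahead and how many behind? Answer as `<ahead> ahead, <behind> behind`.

2 ahead, 0 behind

Reachable from b59c5a2: {43e8e0a, 5fa2eaf, b59c5a2}.
Reachable from 5fa2eaf: {5fa2eaf}.
Only in b59c5a2's history (ahead): {43e8e0a, b59c5a2} — 2.
Only in 5fa2eaf's history (behind): {} — 0.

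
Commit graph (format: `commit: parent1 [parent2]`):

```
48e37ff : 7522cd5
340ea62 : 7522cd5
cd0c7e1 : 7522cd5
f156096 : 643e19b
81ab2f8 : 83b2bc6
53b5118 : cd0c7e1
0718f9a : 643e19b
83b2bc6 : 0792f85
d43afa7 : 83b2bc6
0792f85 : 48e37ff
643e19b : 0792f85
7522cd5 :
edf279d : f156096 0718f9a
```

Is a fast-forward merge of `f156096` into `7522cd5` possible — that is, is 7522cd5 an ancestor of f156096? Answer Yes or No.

Yes

A fast-forward from 7522cd5 to f156096 is possible iff 7522cd5 is an ancestor of f156096.
Ancestors of f156096: {0792f85, 48e37ff, 643e19b, 7522cd5, f156096}.
7522cd5 is among them, so fast-forward is possible.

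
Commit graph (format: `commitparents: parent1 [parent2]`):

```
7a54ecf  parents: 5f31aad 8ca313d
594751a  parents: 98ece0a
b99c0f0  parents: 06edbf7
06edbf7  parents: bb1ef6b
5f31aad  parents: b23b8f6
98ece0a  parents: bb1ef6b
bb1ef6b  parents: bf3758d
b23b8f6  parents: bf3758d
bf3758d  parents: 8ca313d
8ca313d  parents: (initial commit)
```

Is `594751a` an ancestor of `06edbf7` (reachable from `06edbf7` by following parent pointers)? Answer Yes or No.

Ancestors of 06edbf7: {06edbf7, 8ca313d, bb1ef6b, bf3758d}.
594751a is not in that set, so it is not an ancestor of 06edbf7.

No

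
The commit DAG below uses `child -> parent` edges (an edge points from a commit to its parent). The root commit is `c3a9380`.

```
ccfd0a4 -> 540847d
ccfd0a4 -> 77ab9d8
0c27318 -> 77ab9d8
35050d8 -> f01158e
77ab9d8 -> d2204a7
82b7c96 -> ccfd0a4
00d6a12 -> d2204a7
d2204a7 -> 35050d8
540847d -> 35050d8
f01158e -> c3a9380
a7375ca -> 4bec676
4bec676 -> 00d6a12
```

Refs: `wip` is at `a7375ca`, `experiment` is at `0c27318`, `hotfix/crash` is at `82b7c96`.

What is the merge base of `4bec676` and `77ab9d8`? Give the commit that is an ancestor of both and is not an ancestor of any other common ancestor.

Ancestors of 4bec676: {00d6a12, 35050d8, 4bec676, c3a9380, d2204a7, f01158e}.
Ancestors of 77ab9d8: {35050d8, 77ab9d8, c3a9380, d2204a7, f01158e}.
Common ancestors: {35050d8, c3a9380, d2204a7, f01158e}.
Among these, d2204a7 is not an ancestor of any other common ancestor — it is the merge base.

d2204a7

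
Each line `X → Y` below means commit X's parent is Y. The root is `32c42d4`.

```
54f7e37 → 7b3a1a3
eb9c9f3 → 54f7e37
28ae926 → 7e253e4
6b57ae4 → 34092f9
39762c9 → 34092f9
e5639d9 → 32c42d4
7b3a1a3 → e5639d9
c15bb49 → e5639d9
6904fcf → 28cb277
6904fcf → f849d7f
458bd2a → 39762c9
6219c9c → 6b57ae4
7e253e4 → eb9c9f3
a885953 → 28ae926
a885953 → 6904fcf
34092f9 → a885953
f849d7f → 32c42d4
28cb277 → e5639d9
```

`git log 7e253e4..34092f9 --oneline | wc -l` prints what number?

Reachable from 34092f9: {28ae926, 28cb277, 32c42d4, 34092f9, 54f7e37, 6904fcf, 7b3a1a3, 7e253e4, a885953, e5639d9, eb9c9f3, f849d7f}.
Reachable from 7e253e4: {32c42d4, 54f7e37, 7b3a1a3, 7e253e4, e5639d9, eb9c9f3}.
In 34092f9's history but not 7e253e4's: {28ae926, 28cb277, 34092f9, 6904fcf, a885953, f849d7f} — 6 commits.

6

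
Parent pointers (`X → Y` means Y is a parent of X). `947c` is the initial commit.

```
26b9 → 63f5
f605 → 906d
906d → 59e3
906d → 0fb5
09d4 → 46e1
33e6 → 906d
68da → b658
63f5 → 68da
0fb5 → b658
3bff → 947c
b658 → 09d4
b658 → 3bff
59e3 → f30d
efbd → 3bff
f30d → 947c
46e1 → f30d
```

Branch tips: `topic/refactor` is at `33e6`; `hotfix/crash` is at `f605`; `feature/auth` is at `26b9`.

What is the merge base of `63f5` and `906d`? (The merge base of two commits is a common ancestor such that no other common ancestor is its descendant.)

Ancestors of 63f5: {09d4, 3bff, 46e1, 63f5, 68da, 947c, b658, f30d}.
Ancestors of 906d: {09d4, 0fb5, 3bff, 46e1, 59e3, 906d, 947c, b658, f30d}.
Common ancestors: {09d4, 3bff, 46e1, 947c, b658, f30d}.
Among these, b658 is not an ancestor of any other common ancestor — it is the merge base.

b658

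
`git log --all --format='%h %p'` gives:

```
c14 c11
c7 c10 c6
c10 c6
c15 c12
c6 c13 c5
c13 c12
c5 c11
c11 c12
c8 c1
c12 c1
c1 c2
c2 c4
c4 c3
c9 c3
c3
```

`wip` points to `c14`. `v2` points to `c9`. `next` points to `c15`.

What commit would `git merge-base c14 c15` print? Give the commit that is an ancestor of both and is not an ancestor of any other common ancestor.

Ancestors of c14: {c1, c11, c12, c14, c2, c3, c4}.
Ancestors of c15: {c1, c12, c15, c2, c3, c4}.
Common ancestors: {c1, c12, c2, c3, c4}.
Among these, c12 is not an ancestor of any other common ancestor — it is the merge base.

c12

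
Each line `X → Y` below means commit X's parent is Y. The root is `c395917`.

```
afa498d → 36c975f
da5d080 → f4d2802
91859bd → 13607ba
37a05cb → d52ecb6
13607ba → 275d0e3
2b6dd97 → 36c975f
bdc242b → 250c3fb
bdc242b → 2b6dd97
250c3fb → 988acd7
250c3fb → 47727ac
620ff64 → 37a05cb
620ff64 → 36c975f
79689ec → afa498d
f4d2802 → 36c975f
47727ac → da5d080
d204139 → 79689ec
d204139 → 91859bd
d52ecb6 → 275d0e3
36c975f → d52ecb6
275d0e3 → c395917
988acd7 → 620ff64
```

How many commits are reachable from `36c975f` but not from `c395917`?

Reachable from 36c975f: {275d0e3, 36c975f, c395917, d52ecb6}.
Reachable from c395917: {c395917}.
In 36c975f's history but not c395917's: {275d0e3, 36c975f, d52ecb6} — 3 commits.

3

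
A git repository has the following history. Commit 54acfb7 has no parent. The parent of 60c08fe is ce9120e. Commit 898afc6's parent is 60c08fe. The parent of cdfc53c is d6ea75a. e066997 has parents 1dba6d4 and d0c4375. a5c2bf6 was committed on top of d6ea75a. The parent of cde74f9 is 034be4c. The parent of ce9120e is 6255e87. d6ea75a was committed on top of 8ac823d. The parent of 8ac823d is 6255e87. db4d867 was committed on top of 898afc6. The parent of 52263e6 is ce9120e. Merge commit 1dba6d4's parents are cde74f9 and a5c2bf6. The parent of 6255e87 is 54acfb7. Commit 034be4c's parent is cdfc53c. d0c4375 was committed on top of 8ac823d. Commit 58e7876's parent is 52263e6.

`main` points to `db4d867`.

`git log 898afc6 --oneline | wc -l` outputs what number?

Walking parent pointers from 898afc6: reachable set = {54acfb7, 60c08fe, 6255e87, 898afc6, ce9120e}.
That is 5 commits.

5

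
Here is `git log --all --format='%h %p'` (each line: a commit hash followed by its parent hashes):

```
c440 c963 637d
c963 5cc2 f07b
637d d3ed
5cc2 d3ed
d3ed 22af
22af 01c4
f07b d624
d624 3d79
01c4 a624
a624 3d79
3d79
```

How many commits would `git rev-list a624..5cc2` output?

Reachable from 5cc2: {01c4, 22af, 3d79, 5cc2, a624, d3ed}.
Reachable from a624: {3d79, a624}.
In 5cc2's history but not a624's: {01c4, 22af, 5cc2, d3ed} — 4 commits.

4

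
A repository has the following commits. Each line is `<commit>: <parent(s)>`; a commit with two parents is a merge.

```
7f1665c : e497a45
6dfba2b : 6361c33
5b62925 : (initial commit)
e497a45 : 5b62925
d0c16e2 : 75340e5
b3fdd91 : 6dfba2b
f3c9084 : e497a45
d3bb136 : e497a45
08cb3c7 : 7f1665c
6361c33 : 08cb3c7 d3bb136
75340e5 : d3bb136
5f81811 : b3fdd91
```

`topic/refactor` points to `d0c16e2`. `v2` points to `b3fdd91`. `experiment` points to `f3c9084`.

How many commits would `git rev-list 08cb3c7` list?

4

Walking parent pointers from 08cb3c7: reachable set = {08cb3c7, 5b62925, 7f1665c, e497a45}.
That is 4 commits.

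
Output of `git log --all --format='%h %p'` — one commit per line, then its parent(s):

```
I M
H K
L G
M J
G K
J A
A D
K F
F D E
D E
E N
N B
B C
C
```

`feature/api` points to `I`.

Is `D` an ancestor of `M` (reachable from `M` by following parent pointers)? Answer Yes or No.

Ancestors of M (commits reachable by following parents): {A, B, C, D, E, J, M, N}.
D is in that set, so it is an ancestor of M.

Yes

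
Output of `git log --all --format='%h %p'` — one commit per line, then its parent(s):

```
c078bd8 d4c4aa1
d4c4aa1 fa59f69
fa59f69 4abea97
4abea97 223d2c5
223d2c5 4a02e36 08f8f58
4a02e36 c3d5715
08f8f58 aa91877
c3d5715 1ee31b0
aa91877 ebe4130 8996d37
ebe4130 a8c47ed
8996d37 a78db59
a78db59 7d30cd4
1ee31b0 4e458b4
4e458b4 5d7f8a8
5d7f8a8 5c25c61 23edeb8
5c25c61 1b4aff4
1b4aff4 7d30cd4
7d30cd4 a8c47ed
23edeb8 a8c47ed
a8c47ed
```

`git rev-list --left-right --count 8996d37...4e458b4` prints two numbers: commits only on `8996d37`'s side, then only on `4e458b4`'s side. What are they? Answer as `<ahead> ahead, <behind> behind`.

Reachable from 8996d37: {7d30cd4, 8996d37, a78db59, a8c47ed}.
Reachable from 4e458b4: {1b4aff4, 23edeb8, 4e458b4, 5c25c61, 5d7f8a8, 7d30cd4, a8c47ed}.
Only in 8996d37's history (ahead): {8996d37, a78db59} — 2.
Only in 4e458b4's history (behind): {1b4aff4, 23edeb8, 4e458b4, 5c25c61, 5d7f8a8} — 5.

2 ahead, 5 behind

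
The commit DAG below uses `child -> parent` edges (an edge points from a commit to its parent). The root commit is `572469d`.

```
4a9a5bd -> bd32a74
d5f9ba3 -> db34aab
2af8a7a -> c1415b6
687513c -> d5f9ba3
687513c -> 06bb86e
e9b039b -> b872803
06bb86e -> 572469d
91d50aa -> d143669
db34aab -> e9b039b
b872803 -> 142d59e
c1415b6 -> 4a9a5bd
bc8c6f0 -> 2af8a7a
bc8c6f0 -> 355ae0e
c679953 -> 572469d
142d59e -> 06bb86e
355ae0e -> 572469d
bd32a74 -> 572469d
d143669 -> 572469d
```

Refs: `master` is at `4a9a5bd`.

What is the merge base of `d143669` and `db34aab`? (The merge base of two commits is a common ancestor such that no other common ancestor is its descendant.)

572469d

Ancestors of d143669: {572469d, d143669}.
Ancestors of db34aab: {06bb86e, 142d59e, 572469d, b872803, db34aab, e9b039b}.
Common ancestors: {572469d}.
The only common ancestor is 572469d, so it is the merge base.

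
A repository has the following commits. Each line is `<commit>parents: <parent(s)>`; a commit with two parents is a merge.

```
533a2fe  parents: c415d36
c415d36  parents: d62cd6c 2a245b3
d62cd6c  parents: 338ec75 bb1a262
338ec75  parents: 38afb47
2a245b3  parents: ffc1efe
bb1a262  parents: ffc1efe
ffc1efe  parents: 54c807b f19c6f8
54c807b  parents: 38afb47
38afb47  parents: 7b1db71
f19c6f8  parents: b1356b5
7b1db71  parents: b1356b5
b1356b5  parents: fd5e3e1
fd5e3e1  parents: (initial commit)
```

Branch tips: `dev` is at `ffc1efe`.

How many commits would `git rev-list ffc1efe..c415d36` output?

Reachable from c415d36: {2a245b3, 338ec75, 38afb47, 54c807b, 7b1db71, b1356b5, bb1a262, c415d36, d62cd6c, f19c6f8, fd5e3e1, ffc1efe}.
Reachable from ffc1efe: {38afb47, 54c807b, 7b1db71, b1356b5, f19c6f8, fd5e3e1, ffc1efe}.
In c415d36's history but not ffc1efe's: {2a245b3, 338ec75, bb1a262, c415d36, d62cd6c} — 5 commits.

5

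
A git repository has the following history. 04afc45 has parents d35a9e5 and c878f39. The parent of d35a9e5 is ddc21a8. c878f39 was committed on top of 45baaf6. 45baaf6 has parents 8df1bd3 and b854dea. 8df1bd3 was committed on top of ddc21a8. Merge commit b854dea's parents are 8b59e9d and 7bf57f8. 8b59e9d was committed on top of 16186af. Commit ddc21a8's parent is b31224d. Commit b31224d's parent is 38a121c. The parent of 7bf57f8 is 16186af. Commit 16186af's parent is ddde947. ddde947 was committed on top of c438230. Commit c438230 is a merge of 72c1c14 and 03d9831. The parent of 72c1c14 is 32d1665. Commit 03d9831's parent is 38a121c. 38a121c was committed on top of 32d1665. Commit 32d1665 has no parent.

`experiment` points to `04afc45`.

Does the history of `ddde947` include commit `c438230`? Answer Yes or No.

Ancestors of ddde947 (commits reachable by following parents): {03d9831, 32d1665, 38a121c, 72c1c14, c438230, ddde947}.
c438230 is in that set, so it is an ancestor of ddde947.

Yes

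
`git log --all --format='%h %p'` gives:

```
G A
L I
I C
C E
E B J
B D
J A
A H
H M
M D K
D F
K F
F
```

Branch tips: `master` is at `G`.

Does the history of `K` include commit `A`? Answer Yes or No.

No

Ancestors of K: {F, K}.
A is not in that set, so it is not an ancestor of K.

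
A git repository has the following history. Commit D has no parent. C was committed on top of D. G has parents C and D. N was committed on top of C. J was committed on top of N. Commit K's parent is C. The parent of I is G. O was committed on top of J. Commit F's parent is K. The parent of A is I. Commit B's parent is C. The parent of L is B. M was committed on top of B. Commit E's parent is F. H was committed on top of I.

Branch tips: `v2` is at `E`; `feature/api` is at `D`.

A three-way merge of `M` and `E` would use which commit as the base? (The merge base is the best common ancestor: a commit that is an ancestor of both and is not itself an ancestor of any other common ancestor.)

Ancestors of M: {B, C, D, M}.
Ancestors of E: {C, D, E, F, K}.
Common ancestors: {C, D}.
Among these, C is not an ancestor of any other common ancestor — it is the merge base.

C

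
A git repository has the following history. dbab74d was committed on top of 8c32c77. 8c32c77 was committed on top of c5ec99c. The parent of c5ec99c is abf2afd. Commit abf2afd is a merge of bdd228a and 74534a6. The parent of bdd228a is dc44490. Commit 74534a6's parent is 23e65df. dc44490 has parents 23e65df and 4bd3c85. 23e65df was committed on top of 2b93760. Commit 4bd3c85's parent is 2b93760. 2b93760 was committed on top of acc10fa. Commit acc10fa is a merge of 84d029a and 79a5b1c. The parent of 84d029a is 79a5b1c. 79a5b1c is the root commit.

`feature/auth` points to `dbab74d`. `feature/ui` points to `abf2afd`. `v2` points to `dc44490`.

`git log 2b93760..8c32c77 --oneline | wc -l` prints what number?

8

Reachable from 8c32c77: {23e65df, 2b93760, 4bd3c85, 74534a6, 79a5b1c, 84d029a, 8c32c77, abf2afd, acc10fa, bdd228a, c5ec99c, dc44490}.
Reachable from 2b93760: {2b93760, 79a5b1c, 84d029a, acc10fa}.
In 8c32c77's history but not 2b93760's: {23e65df, 4bd3c85, 74534a6, 8c32c77, abf2afd, bdd228a, c5ec99c, dc44490} — 8 commits.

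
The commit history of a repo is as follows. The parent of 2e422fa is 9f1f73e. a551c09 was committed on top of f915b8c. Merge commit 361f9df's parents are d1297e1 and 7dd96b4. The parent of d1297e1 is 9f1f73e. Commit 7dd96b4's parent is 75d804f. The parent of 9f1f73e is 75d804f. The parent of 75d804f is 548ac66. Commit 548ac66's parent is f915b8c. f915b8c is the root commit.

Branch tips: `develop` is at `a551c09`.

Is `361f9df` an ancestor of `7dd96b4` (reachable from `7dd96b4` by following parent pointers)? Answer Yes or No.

No

Ancestors of 7dd96b4: {548ac66, 75d804f, 7dd96b4, f915b8c}.
361f9df is not in that set, so it is not an ancestor of 7dd96b4.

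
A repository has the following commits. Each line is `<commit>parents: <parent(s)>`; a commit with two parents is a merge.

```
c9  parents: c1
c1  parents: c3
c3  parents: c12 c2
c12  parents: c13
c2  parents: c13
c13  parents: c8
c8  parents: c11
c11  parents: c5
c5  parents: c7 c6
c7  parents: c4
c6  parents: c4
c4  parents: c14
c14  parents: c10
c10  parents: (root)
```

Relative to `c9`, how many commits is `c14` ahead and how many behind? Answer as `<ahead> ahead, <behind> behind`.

Reachable from c14: {c10, c14}.
Reachable from c9: {c1, c10, c11, c12, c13, c14, c2, c3, c4, c5, c6, c7, c8, c9}.
Only in c14's history (ahead): {} — 0.
Only in c9's history (behind): {c1, c11, c12, c13, c2, c3, c4, c5, c6, c7, c8, c9} — 12.

0 ahead, 12 behind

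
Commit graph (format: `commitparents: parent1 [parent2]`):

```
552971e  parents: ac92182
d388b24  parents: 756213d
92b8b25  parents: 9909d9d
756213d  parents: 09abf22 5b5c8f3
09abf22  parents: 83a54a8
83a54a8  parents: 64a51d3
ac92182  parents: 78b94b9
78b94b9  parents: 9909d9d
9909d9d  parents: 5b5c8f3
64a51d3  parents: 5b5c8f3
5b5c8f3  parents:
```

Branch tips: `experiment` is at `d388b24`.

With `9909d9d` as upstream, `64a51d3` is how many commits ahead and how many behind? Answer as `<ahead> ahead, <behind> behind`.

Reachable from 64a51d3: {5b5c8f3, 64a51d3}.
Reachable from 9909d9d: {5b5c8f3, 9909d9d}.
Only in 64a51d3's history (ahead): {64a51d3} — 1.
Only in 9909d9d's history (behind): {9909d9d} — 1.

1 ahead, 1 behind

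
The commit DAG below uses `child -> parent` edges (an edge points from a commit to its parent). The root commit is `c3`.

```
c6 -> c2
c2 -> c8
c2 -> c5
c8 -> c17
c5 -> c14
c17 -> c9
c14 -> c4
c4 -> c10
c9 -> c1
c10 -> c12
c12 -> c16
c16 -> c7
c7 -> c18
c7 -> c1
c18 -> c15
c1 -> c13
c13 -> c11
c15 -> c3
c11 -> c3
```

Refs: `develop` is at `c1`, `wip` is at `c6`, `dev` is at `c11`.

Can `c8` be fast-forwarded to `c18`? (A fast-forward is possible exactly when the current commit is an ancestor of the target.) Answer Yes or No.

A fast-forward from c8 to c18 is possible iff c8 is an ancestor of c18.
Ancestors of c18: {c15, c18, c3}.
c8 is not among them, so fast-forward is not possible.

No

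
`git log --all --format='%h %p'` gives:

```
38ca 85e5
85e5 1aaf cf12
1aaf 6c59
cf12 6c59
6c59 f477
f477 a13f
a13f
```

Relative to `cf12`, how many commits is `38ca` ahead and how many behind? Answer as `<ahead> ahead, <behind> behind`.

Reachable from 38ca: {1aaf, 38ca, 6c59, 85e5, a13f, cf12, f477}.
Reachable from cf12: {6c59, a13f, cf12, f477}.
Only in 38ca's history (ahead): {1aaf, 38ca, 85e5} — 3.
Only in cf12's history (behind): {} — 0.

3 ahead, 0 behind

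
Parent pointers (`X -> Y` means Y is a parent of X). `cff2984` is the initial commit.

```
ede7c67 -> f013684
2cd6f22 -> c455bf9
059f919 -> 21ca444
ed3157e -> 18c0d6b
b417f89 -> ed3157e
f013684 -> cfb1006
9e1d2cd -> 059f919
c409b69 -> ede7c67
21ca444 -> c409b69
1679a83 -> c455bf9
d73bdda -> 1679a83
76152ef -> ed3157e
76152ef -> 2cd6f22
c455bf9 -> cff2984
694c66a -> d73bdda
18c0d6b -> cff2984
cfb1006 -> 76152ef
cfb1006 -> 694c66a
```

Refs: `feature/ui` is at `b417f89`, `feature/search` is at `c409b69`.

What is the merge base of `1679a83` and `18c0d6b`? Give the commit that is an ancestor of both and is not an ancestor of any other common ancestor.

cff2984

Ancestors of 1679a83: {1679a83, c455bf9, cff2984}.
Ancestors of 18c0d6b: {18c0d6b, cff2984}.
Common ancestors: {cff2984}.
The only common ancestor is cff2984, so it is the merge base.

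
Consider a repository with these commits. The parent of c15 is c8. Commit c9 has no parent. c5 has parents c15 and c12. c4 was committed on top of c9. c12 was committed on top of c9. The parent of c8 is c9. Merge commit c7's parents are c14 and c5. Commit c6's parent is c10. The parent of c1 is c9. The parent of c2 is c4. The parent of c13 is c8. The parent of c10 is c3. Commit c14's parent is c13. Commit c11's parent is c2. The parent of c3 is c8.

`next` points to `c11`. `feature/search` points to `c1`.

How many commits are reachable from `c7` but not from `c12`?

Reachable from c7: {c12, c13, c14, c15, c5, c7, c8, c9}.
Reachable from c12: {c12, c9}.
In c7's history but not c12's: {c13, c14, c15, c5, c7, c8} — 6 commits.

6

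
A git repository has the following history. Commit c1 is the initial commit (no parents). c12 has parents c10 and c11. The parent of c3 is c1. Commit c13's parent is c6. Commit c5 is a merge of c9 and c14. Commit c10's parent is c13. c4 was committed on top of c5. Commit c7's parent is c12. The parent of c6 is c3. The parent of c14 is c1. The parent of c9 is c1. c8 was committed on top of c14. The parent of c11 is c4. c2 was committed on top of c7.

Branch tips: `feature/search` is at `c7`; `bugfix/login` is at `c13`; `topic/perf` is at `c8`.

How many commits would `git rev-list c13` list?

Walking parent pointers from c13: reachable set = {c1, c13, c3, c6}.
That is 4 commits.

4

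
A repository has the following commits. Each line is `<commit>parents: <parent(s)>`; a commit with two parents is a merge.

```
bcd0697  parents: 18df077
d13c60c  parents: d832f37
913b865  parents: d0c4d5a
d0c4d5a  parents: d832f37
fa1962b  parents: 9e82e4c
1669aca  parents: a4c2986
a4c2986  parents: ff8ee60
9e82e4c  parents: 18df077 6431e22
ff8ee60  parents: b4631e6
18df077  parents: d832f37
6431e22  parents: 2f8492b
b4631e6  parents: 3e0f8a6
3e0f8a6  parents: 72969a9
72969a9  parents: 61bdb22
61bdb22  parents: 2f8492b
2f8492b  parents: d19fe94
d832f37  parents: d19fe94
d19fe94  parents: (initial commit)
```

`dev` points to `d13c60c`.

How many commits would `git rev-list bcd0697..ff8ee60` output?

6

Reachable from ff8ee60: {2f8492b, 3e0f8a6, 61bdb22, 72969a9, b4631e6, d19fe94, ff8ee60}.
Reachable from bcd0697: {18df077, bcd0697, d19fe94, d832f37}.
In ff8ee60's history but not bcd0697's: {2f8492b, 3e0f8a6, 61bdb22, 72969a9, b4631e6, ff8ee60} — 6 commits.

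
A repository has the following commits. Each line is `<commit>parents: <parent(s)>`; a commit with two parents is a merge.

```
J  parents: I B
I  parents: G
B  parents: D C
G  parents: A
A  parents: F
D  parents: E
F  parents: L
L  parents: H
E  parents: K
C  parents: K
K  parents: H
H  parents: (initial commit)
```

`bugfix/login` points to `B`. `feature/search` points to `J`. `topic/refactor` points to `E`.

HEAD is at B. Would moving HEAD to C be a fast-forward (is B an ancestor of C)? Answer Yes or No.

No

A fast-forward from B to C is possible iff B is an ancestor of C.
Ancestors of C: {C, H, K}.
B is not among them, so fast-forward is not possible.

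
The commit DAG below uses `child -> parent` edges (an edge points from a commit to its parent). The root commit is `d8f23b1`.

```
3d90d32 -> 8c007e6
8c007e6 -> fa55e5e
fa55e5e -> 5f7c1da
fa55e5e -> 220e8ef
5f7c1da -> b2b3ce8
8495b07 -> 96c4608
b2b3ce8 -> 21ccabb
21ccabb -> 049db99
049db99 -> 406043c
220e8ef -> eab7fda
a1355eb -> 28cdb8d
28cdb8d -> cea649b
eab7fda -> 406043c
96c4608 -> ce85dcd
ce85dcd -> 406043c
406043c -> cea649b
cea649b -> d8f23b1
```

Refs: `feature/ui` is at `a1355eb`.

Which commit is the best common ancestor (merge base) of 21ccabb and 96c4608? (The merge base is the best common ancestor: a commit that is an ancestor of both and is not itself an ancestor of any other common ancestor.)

Ancestors of 21ccabb: {049db99, 21ccabb, 406043c, cea649b, d8f23b1}.
Ancestors of 96c4608: {406043c, 96c4608, ce85dcd, cea649b, d8f23b1}.
Common ancestors: {406043c, cea649b, d8f23b1}.
Among these, 406043c is not an ancestor of any other common ancestor — it is the merge base.

406043c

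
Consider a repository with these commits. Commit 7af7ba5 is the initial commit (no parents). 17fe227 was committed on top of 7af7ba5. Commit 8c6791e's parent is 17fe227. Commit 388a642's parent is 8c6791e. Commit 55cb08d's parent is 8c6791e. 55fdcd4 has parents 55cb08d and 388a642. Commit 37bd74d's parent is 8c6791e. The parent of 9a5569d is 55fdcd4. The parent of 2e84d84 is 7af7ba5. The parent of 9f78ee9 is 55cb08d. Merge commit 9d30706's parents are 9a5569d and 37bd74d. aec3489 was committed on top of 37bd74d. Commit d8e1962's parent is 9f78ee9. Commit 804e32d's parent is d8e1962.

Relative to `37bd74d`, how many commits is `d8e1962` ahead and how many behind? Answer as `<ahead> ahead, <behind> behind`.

Reachable from d8e1962: {17fe227, 55cb08d, 7af7ba5, 8c6791e, 9f78ee9, d8e1962}.
Reachable from 37bd74d: {17fe227, 37bd74d, 7af7ba5, 8c6791e}.
Only in d8e1962's history (ahead): {55cb08d, 9f78ee9, d8e1962} — 3.
Only in 37bd74d's history (behind): {37bd74d} — 1.

3 ahead, 1 behind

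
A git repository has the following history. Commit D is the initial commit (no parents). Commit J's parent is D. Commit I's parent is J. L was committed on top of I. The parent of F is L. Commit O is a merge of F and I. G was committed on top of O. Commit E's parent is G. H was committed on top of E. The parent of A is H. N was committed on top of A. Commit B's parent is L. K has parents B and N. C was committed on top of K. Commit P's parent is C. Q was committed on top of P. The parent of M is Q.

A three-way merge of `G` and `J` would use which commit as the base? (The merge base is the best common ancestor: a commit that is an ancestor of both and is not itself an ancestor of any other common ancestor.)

Ancestors of G: {D, F, G, I, J, L, O}.
Ancestors of J: {D, J}.
Common ancestors: {D, J}.
Among these, J is not an ancestor of any other common ancestor — it is the merge base.

J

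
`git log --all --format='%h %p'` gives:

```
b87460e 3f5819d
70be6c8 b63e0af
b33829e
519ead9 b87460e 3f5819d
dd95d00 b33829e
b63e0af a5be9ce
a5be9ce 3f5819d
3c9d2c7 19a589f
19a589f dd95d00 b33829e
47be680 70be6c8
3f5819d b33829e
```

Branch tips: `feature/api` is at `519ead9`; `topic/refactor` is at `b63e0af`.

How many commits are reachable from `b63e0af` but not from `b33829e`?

Reachable from b63e0af: {3f5819d, a5be9ce, b33829e, b63e0af}.
Reachable from b33829e: {b33829e}.
In b63e0af's history but not b33829e's: {3f5819d, a5be9ce, b63e0af} — 3 commits.

3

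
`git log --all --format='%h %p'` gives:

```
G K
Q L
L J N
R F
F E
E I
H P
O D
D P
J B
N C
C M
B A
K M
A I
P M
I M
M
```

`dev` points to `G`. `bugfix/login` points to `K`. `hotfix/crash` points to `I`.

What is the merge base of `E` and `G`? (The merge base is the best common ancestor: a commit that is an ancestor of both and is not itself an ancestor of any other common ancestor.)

M

Ancestors of E: {E, I, M}.
Ancestors of G: {G, K, M}.
Common ancestors: {M}.
The only common ancestor is M, so it is the merge base.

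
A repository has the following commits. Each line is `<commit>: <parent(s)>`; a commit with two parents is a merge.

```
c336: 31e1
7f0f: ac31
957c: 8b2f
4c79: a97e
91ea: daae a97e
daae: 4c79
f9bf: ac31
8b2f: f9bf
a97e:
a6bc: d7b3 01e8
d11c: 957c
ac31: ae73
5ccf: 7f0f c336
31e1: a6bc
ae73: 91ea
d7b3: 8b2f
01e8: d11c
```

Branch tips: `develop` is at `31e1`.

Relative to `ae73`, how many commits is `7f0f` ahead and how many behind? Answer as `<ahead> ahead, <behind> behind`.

Reachable from 7f0f: {4c79, 7f0f, 91ea, a97e, ac31, ae73, daae}.
Reachable from ae73: {4c79, 91ea, a97e, ae73, daae}.
Only in 7f0f's history (ahead): {7f0f, ac31} — 2.
Only in ae73's history (behind): {} — 0.

2 ahead, 0 behind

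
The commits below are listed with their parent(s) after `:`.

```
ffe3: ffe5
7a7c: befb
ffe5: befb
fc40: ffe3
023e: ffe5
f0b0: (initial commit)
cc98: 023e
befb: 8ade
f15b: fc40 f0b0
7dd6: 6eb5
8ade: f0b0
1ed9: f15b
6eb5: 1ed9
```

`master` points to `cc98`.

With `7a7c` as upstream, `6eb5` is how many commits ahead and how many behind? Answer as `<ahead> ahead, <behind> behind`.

Reachable from 6eb5: {1ed9, 6eb5, 8ade, befb, f0b0, f15b, fc40, ffe3, ffe5}.
Reachable from 7a7c: {7a7c, 8ade, befb, f0b0}.
Only in 6eb5's history (ahead): {1ed9, 6eb5, f15b, fc40, ffe3, ffe5} — 6.
Only in 7a7c's history (behind): {7a7c} — 1.

6 ahead, 1 behind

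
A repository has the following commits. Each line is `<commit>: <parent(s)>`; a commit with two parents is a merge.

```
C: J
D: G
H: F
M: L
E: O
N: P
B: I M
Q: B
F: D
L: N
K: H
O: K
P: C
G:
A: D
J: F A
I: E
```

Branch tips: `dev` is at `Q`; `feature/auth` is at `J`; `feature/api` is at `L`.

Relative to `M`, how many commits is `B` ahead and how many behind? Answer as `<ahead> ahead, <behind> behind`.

Reachable from B: {A, B, C, D, E, F, G, H, I, J, K, L, M, N, O, P}.
Reachable from M: {A, C, D, F, G, J, L, M, N, P}.
Only in B's history (ahead): {B, E, H, I, K, O} — 6.
Only in M's history (behind): {} — 0.

6 ahead, 0 behind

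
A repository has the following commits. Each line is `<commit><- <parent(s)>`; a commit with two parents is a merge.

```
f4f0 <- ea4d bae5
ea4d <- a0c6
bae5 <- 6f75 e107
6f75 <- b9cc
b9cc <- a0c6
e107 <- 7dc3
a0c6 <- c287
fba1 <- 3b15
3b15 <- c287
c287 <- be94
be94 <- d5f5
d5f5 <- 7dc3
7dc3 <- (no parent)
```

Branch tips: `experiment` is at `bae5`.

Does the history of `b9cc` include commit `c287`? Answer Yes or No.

Yes

Ancestors of b9cc (commits reachable by following parents): {7dc3, a0c6, b9cc, be94, c287, d5f5}.
c287 is in that set, so it is an ancestor of b9cc.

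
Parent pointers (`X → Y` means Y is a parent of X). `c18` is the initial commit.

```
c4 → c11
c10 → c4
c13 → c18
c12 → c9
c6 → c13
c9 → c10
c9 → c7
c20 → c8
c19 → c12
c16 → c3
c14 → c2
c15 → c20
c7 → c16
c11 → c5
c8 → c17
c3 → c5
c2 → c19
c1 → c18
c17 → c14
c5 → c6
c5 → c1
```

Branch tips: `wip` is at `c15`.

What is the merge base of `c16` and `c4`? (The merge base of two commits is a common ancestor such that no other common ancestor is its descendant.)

Ancestors of c16: {c1, c13, c16, c18, c3, c5, c6}.
Ancestors of c4: {c1, c11, c13, c18, c4, c5, c6}.
Common ancestors: {c1, c13, c18, c5, c6}.
Among these, c5 is not an ancestor of any other common ancestor — it is the merge base.

c5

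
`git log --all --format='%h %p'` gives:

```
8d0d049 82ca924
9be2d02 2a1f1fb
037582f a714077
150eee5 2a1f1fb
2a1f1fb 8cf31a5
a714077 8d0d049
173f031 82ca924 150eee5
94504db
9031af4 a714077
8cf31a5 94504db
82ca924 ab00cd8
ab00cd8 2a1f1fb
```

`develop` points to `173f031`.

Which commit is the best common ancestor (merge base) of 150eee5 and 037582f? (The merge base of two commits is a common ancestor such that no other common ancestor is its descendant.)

Ancestors of 150eee5: {150eee5, 2a1f1fb, 8cf31a5, 94504db}.
Ancestors of 037582f: {037582f, 2a1f1fb, 82ca924, 8cf31a5, 8d0d049, 94504db, a714077, ab00cd8}.
Common ancestors: {2a1f1fb, 8cf31a5, 94504db}.
Among these, 2a1f1fb is not an ancestor of any other common ancestor — it is the merge base.

2a1f1fb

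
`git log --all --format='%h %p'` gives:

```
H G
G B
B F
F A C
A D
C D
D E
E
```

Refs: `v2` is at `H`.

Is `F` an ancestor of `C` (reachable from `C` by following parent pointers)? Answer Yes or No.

No

Ancestors of C: {C, D, E}.
F is not in that set, so it is not an ancestor of C.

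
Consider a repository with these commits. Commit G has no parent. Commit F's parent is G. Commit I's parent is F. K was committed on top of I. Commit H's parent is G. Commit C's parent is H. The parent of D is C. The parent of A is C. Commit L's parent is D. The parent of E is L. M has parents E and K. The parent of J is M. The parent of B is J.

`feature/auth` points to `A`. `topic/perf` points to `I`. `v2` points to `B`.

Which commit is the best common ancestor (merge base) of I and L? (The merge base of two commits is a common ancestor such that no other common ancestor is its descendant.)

Ancestors of I: {F, G, I}.
Ancestors of L: {C, D, G, H, L}.
Common ancestors: {G}.
The only common ancestor is G, so it is the merge base.

G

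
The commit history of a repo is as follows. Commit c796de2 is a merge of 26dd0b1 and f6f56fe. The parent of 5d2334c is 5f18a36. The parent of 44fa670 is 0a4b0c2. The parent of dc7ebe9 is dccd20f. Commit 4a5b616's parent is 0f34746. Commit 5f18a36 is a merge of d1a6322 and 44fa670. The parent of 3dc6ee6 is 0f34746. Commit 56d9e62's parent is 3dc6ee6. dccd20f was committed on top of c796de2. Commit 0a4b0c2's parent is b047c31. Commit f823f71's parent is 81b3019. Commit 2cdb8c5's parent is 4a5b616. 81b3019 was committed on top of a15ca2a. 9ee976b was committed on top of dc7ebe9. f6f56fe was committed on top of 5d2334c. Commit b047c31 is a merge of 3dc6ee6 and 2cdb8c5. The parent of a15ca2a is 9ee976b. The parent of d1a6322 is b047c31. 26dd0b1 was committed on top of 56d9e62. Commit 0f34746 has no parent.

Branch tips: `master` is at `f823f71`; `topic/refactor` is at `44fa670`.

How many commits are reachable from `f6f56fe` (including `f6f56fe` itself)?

11

Walking parent pointers from f6f56fe: reachable set = {0a4b0c2, 0f34746, 2cdb8c5, 3dc6ee6, 44fa670, 4a5b616, 5d2334c, 5f18a36, b047c31, d1a6322, f6f56fe}.
That is 11 commits.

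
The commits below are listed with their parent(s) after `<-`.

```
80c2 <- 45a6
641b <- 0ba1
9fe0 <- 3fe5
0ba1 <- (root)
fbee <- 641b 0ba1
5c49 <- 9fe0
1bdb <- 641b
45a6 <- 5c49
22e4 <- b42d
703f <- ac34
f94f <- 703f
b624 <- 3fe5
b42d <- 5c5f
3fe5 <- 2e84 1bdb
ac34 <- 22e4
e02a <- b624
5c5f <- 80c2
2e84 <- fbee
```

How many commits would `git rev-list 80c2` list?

Walking parent pointers from 80c2: reachable set = {0ba1, 1bdb, 2e84, 3fe5, 45a6, 5c49, 641b, 80c2, 9fe0, fbee}.
That is 10 commits.

10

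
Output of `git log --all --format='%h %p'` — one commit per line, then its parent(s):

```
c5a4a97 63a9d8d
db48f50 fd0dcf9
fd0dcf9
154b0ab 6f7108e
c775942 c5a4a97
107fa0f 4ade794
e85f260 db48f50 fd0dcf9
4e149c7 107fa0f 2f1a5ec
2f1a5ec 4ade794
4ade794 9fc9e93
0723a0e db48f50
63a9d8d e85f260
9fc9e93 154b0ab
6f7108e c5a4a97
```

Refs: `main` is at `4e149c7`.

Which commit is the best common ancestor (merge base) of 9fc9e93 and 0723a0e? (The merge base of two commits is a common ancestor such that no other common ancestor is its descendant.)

Ancestors of 9fc9e93: {154b0ab, 63a9d8d, 6f7108e, 9fc9e93, c5a4a97, db48f50, e85f260, fd0dcf9}.
Ancestors of 0723a0e: {0723a0e, db48f50, fd0dcf9}.
Common ancestors: {db48f50, fd0dcf9}.
Among these, db48f50 is not an ancestor of any other common ancestor — it is the merge base.

db48f50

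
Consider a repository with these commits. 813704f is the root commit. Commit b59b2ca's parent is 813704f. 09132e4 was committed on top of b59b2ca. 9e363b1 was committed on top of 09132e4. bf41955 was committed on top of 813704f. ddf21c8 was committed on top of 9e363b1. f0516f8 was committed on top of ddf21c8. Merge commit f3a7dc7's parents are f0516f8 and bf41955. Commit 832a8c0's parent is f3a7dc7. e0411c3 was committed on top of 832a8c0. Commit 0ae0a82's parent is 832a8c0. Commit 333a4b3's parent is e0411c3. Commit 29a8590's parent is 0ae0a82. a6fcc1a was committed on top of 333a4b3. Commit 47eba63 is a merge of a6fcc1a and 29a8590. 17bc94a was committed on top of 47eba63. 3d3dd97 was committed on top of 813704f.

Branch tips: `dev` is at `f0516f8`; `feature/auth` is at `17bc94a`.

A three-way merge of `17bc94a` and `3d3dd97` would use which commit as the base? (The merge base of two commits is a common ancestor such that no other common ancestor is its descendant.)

Ancestors of 17bc94a: {09132e4, 0ae0a82, 17bc94a, 29a8590, 333a4b3, 47eba63, 813704f, 832a8c0, 9e363b1, a6fcc1a, b59b2ca, bf41955, ddf21c8, e0411c3, f0516f8, f3a7dc7}.
Ancestors of 3d3dd97: {3d3dd97, 813704f}.
Common ancestors: {813704f}.
The only common ancestor is 813704f, so it is the merge base.

813704f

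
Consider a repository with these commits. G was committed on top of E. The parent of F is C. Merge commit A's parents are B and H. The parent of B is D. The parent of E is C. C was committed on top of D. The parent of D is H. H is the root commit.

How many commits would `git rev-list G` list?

Walking parent pointers from G: reachable set = {C, D, E, G, H}.
That is 5 commits.

5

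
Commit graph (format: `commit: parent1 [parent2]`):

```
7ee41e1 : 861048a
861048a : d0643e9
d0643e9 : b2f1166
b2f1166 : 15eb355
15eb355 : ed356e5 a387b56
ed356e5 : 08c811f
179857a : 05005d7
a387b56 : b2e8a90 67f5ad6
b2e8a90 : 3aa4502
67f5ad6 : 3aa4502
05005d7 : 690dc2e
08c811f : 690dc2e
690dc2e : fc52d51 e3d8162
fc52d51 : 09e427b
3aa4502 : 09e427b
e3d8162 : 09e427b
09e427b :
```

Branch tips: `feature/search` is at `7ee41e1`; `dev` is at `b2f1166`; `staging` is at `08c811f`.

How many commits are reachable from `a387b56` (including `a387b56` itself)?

Walking parent pointers from a387b56: reachable set = {09e427b, 3aa4502, 67f5ad6, a387b56, b2e8a90}.
That is 5 commits.

5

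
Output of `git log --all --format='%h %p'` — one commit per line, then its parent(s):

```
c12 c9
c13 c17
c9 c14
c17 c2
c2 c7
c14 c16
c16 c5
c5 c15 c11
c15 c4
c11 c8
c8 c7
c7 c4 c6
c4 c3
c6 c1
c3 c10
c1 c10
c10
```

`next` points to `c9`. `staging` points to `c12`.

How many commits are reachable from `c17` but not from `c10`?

Reachable from c17: {c1, c10, c17, c2, c3, c4, c6, c7}.
Reachable from c10: {c10}.
In c17's history but not c10's: {c1, c17, c2, c3, c4, c6, c7} — 7 commits.

7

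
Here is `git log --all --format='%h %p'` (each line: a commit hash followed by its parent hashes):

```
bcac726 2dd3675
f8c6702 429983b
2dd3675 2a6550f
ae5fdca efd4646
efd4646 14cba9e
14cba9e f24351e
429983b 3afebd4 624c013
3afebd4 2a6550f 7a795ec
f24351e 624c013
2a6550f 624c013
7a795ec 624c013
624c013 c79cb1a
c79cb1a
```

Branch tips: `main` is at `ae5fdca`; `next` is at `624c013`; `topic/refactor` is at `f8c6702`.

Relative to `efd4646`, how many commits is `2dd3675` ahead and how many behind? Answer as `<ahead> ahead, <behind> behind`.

2 ahead, 3 behind

Reachable from 2dd3675: {2a6550f, 2dd3675, 624c013, c79cb1a}.
Reachable from efd4646: {14cba9e, 624c013, c79cb1a, efd4646, f24351e}.
Only in 2dd3675's history (ahead): {2a6550f, 2dd3675} — 2.
Only in efd4646's history (behind): {14cba9e, efd4646, f24351e} — 3.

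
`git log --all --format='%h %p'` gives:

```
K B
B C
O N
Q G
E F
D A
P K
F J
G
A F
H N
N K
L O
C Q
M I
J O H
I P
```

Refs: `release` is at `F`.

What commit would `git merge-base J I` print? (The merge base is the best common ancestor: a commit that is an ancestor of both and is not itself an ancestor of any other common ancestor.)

Ancestors of J: {B, C, G, H, J, K, N, O, Q}.
Ancestors of I: {B, C, G, I, K, P, Q}.
Common ancestors: {B, C, G, K, Q}.
Among these, K is not an ancestor of any other common ancestor — it is the merge base.

K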